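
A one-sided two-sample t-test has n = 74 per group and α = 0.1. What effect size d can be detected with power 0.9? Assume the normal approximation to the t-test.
d ≈ 0.42

Minimum detectable effect (two-sample t-test, normal approximation):
d = (z_α + z_β) / √(n/2)
d = (1.282 + 1.282) / √(74/2)
d = 2.563 / 6.083
d ≈ 0.42

By Cohen's convention (0.2 small / 0.5 medium / 0.8 large): small effect.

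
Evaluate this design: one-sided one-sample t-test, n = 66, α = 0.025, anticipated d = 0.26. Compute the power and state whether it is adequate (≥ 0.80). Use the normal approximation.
Power ≈ 0.56; the study is underpowered (power < 0.80)

Power calculation (one-sample t-test, normal approximation):
z_β = d · √n - z_α
z_β = 0.26 · √66 - 1.960
z_β = 0.26 · 8.124 - 1.960
z_β = 0.152

Power = Φ(z_β) = Φ(0.152) ≈ 0.561

Effect size d = 0.26 is small by Cohen's convention (0.2/0.5/0.8).

Threshold: power ≥ 0.80 is conventionally adequate.
Power ≈ 0.56 → the study is underpowered (power < 0.80).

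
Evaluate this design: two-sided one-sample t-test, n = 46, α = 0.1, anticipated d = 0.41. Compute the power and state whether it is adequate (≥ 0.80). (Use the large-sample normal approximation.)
Power ≈ 0.87; the study is adequately powered (power ≥ 0.80)

Power calculation (one-sample t-test, normal approximation):
z_β = d · √n - z_{α/2}
z_β = 0.41 · √46 - 1.645
z_β = 0.41 · 6.782 - 1.645
z_β = 1.136

Power = Φ(z_β) = Φ(1.136) ≈ 0.872

Effect size d = 0.41 is small by Cohen's convention (0.2/0.5/0.8).

Threshold: power ≥ 0.80 is conventionally adequate.
Power ≈ 0.87 → the study is adequately powered (power ≥ 0.80).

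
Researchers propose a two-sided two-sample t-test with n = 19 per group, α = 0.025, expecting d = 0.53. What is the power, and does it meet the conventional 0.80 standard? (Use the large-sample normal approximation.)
Power ≈ 0.27; the study is underpowered (power < 0.80)

Power calculation (two-sample t-test, normal approximation):
z_β = d · √(n/2) - z_{α/2}
z_β = 0.53 · √(19/2) - 2.241
z_β = 0.53 · 3.082 - 2.241
z_β = -0.608

Power = Φ(z_β) = Φ(-0.608) ≈ 0.272

Effect size d = 0.53 is medium by Cohen's convention (0.2/0.5/0.8).

Threshold: power ≥ 0.80 is conventionally adequate.
Power ≈ 0.27 → the study is underpowered (power < 0.80).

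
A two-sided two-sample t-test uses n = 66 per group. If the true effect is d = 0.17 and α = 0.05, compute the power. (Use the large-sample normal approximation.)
Power ≈ 0.16

Power calculation (two-sample t-test, normal approximation):
z_β = d · √(n/2) - z_{α/2}
z_β = 0.17 · √(66/2) - 1.960
z_β = 0.17 · 5.745 - 1.960
z_β = -0.983

Power = Φ(z_β) = Φ(-0.983) ≈ 0.163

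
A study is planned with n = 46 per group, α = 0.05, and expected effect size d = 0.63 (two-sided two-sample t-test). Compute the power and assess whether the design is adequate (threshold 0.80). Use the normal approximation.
Power ≈ 0.86; the study is adequately powered (power ≥ 0.80)

Power calculation (two-sample t-test, normal approximation):
z_β = d · √(n/2) - z_{α/2}
z_β = 0.63 · √(46/2) - 1.960
z_β = 0.63 · 4.796 - 1.960
z_β = 1.061

Power = Φ(z_β) = Φ(1.061) ≈ 0.856

Effect size d = 0.63 is medium by Cohen's convention (0.2/0.5/0.8).

Threshold: power ≥ 0.80 is conventionally adequate.
Power ≈ 0.86 → the study is adequately powered (power ≥ 0.80).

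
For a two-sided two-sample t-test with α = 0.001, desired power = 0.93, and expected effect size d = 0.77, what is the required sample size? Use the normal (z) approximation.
n = 77 per group

Sample size formula (two-sample t-test, normal approximation):
n = 2 · ((z_{α/2} + z_β) / d)²

z_{α/2} = 3.291 (for α = 0.001, two-sided)
z_β = 1.476 (for power = 0.93)
d = 0.77

n = 2 · ((3.291 + 1.476) / 0.77)²
n = 2 · (6.191)²
n ≈ 76.66
Round up to the next whole number: n = 77 per group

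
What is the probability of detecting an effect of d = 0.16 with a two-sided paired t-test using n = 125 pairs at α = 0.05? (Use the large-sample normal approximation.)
Power ≈ 0.43

Power calculation (paired t-test, normal approximation):
z_β = d · √n - z_{α/2}
z_β = 0.16 · √125 - 1.960
z_β = 0.16 · 11.180 - 1.960
z_β = -0.171

Power = Φ(z_β) = Φ(-0.171) ≈ 0.432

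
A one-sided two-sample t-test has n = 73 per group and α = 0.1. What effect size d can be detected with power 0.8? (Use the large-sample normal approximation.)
d ≈ 0.35

Minimum detectable effect (two-sample t-test, normal approximation):
d = (z_α + z_β) / √(n/2)
d = (1.282 + 0.842) / √(73/2)
d = 2.123 / 6.042
d ≈ 0.35

By Cohen's convention (0.2 small / 0.5 medium / 0.8 large): small effect.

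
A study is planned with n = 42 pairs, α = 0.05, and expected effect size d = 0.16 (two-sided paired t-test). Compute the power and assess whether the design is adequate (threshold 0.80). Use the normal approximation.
Power ≈ 0.18; the study is underpowered (power < 0.80)

Power calculation (paired t-test, normal approximation):
z_β = d · √n - z_{α/2}
z_β = 0.16 · √42 - 1.960
z_β = 0.16 · 6.481 - 1.960
z_β = -0.923

Power = Φ(z_β) = Φ(-0.923) ≈ 0.178

Effect size d = 0.16 is very small by Cohen's convention (0.2/0.5/0.8).

Threshold: power ≥ 0.80 is conventionally adequate.
Power ≈ 0.18 → the study is underpowered (power < 0.80).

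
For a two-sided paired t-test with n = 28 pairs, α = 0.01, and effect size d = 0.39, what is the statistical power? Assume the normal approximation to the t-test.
Power ≈ 0.30

Power calculation (paired t-test, normal approximation):
z_β = d · √n - z_{α/2}
z_β = 0.39 · √28 - 2.576
z_β = 0.39 · 5.292 - 2.576
z_β = -0.512

Power = Φ(z_β) = Φ(-0.512) ≈ 0.304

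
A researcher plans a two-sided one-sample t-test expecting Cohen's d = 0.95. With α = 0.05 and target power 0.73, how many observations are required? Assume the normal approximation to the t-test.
n = 8

Sample size formula (one-sample t-test, normal approximation):
n = ((z_{α/2} + z_β) / d)²

z_{α/2} = 1.960 (for α = 0.05, two-sided)
z_β = 0.613 (for power = 0.73)
d = 0.95

n = ((1.960 + 0.613) / 0.95)²
n = (2.708)²
n ≈ 7.33
Round up to the next whole number: n = 8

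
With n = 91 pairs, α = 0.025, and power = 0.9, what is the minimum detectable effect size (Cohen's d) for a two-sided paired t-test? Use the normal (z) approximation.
d ≈ 0.37

Minimum detectable effect (paired t-test, normal approximation):
d = (z_{α/2} + z_β) / √n
d = (2.241 + 1.282) / √91
d = 3.523 / 9.539
d ≈ 0.37

By Cohen's convention (0.2 small / 0.5 medium / 0.8 large): small effect.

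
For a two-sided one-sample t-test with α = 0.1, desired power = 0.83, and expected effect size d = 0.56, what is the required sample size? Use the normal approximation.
n = 22

Sample size formula (one-sample t-test, normal approximation):
n = ((z_{α/2} + z_β) / d)²

z_{α/2} = 1.645 (for α = 0.1, two-sided)
z_β = 0.954 (for power = 0.83)
d = 0.56

n = ((1.645 + 0.954) / 0.56)²
n = (4.641)²
n ≈ 21.54
Round up to the next whole number: n = 22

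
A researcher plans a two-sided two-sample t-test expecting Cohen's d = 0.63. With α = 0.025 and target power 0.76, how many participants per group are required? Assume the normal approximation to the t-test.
n = 44 per group

Sample size formula (two-sample t-test, normal approximation):
n = 2 · ((z_{α/2} + z_β) / d)²

z_{α/2} = 2.241 (for α = 0.025, two-sided)
z_β = 0.706 (for power = 0.76)
d = 0.63

n = 2 · ((2.241 + 0.706) / 0.63)²
n = 2 · (4.678)²
n ≈ 43.77
Round up to the next whole number: n = 44 per group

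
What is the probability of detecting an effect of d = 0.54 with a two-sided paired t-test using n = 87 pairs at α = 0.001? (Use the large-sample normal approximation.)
Power ≈ 0.96

Power calculation (paired t-test, normal approximation):
z_β = d · √n - z_{α/2}
z_β = 0.54 · √87 - 3.291
z_β = 0.54 · 9.327 - 3.291
z_β = 1.746

Power = Φ(z_β) = Φ(1.746) ≈ 0.960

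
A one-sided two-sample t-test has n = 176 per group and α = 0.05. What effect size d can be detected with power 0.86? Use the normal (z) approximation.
d ≈ 0.29

Minimum detectable effect (two-sample t-test, normal approximation):
d = (z_α + z_β) / √(n/2)
d = (1.645 + 1.080) / √(176/2)
d = 2.725 / 9.381
d ≈ 0.29

By Cohen's convention (0.2 small / 0.5 medium / 0.8 large): small effect.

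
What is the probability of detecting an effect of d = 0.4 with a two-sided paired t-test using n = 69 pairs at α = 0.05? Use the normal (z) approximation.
Power ≈ 0.91

Power calculation (paired t-test, normal approximation):
z_β = d · √n - z_{α/2}
z_β = 0.4 · √69 - 1.960
z_β = 0.4 · 8.307 - 1.960
z_β = 1.363

Power = Φ(z_β) = Φ(1.363) ≈ 0.914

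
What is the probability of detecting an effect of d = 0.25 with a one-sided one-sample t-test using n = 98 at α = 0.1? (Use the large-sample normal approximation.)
Power ≈ 0.88

Power calculation (one-sample t-test, normal approximation):
z_β = d · √n - z_α
z_β = 0.25 · √98 - 1.282
z_β = 0.25 · 9.899 - 1.282
z_β = 1.193

Power = Φ(z_β) = Φ(1.193) ≈ 0.884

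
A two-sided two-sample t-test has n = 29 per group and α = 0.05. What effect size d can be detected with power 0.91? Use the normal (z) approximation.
d ≈ 0.87

Minimum detectable effect (two-sample t-test, normal approximation):
d = (z_{α/2} + z_β) / √(n/2)
d = (1.960 + 1.341) / √(29/2)
d = 3.301 / 3.808
d ≈ 0.87

By Cohen's convention (0.2 small / 0.5 medium / 0.8 large): large effect.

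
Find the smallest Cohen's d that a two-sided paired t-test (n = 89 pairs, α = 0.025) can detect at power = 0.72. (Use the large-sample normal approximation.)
d ≈ 0.30

Minimum detectable effect (paired t-test, normal approximation):
d = (z_{α/2} + z_β) / √n
d = (2.241 + 0.583) / √89
d = 2.824 / 9.434
d ≈ 0.30

By Cohen's convention (0.2 small / 0.5 medium / 0.8 large): small effect.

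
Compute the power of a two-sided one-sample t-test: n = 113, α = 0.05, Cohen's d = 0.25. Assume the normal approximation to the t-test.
Power ≈ 0.76

Power calculation (one-sample t-test, normal approximation):
z_β = d · √n - z_{α/2}
z_β = 0.25 · √113 - 1.960
z_β = 0.25 · 10.630 - 1.960
z_β = 0.698

Power = Φ(z_β) = Φ(0.698) ≈ 0.757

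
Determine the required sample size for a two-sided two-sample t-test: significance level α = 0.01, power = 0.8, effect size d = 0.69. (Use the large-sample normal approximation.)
n = 50 per group

Sample size formula (two-sample t-test, normal approximation):
n = 2 · ((z_{α/2} + z_β) / d)²

z_{α/2} = 2.576 (for α = 0.01, two-sided)
z_β = 0.842 (for power = 0.8)
d = 0.69

n = 2 · ((2.576 + 0.842) / 0.69)²
n = 2 · (4.954)²
n ≈ 49.08
Round up to the next whole number: n = 50 per group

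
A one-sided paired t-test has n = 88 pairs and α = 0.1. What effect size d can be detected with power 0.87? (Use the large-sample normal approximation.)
d ≈ 0.26

Minimum detectable effect (paired t-test, normal approximation):
d = (z_α + z_β) / √n
d = (1.282 + 1.126) / √88
d = 2.408 / 9.381
d ≈ 0.26

By Cohen's convention (0.2 small / 0.5 medium / 0.8 large): small effect.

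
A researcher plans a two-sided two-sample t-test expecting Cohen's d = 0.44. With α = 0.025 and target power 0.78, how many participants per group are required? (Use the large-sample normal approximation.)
n = 94 per group

Sample size formula (two-sample t-test, normal approximation):
n = 2 · ((z_{α/2} + z_β) / d)²

z_{α/2} = 2.241 (for α = 0.025, two-sided)
z_β = 0.772 (for power = 0.78)
d = 0.44

n = 2 · ((2.241 + 0.772) / 0.44)²
n = 2 · (6.848)²
n ≈ 93.79
Round up to the next whole number: n = 94 per group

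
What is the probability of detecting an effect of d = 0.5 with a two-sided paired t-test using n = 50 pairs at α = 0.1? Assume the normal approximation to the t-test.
Power ≈ 0.97

Power calculation (paired t-test, normal approximation):
z_β = d · √n - z_{α/2}
z_β = 0.5 · √50 - 1.645
z_β = 0.5 · 7.071 - 1.645
z_β = 1.891

Power = Φ(z_β) = Φ(1.891) ≈ 0.971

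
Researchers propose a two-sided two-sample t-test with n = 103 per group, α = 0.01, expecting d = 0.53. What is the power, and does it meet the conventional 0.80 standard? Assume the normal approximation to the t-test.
Power ≈ 0.89; the study is adequately powered (power ≥ 0.80)

Power calculation (two-sample t-test, normal approximation):
z_β = d · √(n/2) - z_{α/2}
z_β = 0.53 · √(103/2) - 2.576
z_β = 0.53 · 7.176 - 2.576
z_β = 1.228

Power = Φ(z_β) = Φ(1.228) ≈ 0.890

Effect size d = 0.53 is medium by Cohen's convention (0.2/0.5/0.8).

Threshold: power ≥ 0.80 is conventionally adequate.
Power ≈ 0.89 → the study is adequately powered (power ≥ 0.80).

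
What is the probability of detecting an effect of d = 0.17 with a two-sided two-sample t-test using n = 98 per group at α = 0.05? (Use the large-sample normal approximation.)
Power ≈ 0.22

Power calculation (two-sample t-test, normal approximation):
z_β = d · √(n/2) - z_{α/2}
z_β = 0.17 · √(98/2) - 1.960
z_β = 0.17 · 7.000 - 1.960
z_β = -0.770

Power = Φ(z_β) = Φ(-0.770) ≈ 0.221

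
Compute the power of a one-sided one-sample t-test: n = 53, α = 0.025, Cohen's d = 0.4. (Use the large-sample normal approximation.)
Power ≈ 0.83

Power calculation (one-sample t-test, normal approximation):
z_β = d · √n - z_α
z_β = 0.4 · √53 - 1.960
z_β = 0.4 · 7.280 - 1.960
z_β = 0.952

Power = Φ(z_β) = Φ(0.952) ≈ 0.829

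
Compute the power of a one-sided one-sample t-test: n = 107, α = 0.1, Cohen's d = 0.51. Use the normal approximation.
Power ≈ 1.00

Power calculation (one-sample t-test, normal approximation):
z_β = d · √n - z_α
z_β = 0.51 · √107 - 1.282
z_β = 0.51 · 10.344 - 1.282
z_β = 3.994

Power = Φ(z_β) = Φ(3.994) ≈ 1.000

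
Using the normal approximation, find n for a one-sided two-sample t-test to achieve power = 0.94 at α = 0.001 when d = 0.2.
n = 1079 per group

Sample size formula (two-sample t-test, normal approximation):
n = 2 · ((z_α + z_β) / d)²

z_α = 3.090 (for α = 0.001, one-sided)
z_β = 1.555 (for power = 0.94)
d = 0.2

n = 2 · ((3.090 + 1.555) / 0.2)²
n = 2 · (23.225)²
n ≈ 1078.80
Round up to the next whole number: n = 1079 per group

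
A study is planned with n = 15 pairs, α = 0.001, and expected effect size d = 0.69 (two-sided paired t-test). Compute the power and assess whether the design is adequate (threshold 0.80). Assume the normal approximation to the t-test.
Power ≈ 0.27; the study is underpowered (power < 0.80)

Power calculation (paired t-test, normal approximation):
z_β = d · √n - z_{α/2}
z_β = 0.69 · √15 - 3.291
z_β = 0.69 · 3.873 - 3.291
z_β = -0.618

Power = Φ(z_β) = Φ(-0.618) ≈ 0.268

Effect size d = 0.69 is medium by Cohen's convention (0.2/0.5/0.8).

Threshold: power ≥ 0.80 is conventionally adequate.
Power ≈ 0.27 → the study is underpowered (power < 0.80).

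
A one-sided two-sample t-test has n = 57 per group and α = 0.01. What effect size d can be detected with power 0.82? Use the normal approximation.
d ≈ 0.61

Minimum detectable effect (two-sample t-test, normal approximation):
d = (z_α + z_β) / √(n/2)
d = (2.326 + 0.915) / √(57/2)
d = 3.242 / 5.339
d ≈ 0.61

By Cohen's convention (0.2 small / 0.5 medium / 0.8 large): medium effect.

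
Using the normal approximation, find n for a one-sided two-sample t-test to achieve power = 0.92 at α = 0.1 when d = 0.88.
n = 19 per group

Sample size formula (two-sample t-test, normal approximation):
n = 2 · ((z_α + z_β) / d)²

z_α = 1.282 (for α = 0.1, one-sided)
z_β = 1.405 (for power = 0.92)
d = 0.88

n = 2 · ((1.282 + 1.405) / 0.88)²
n = 2 · (3.053)²
n ≈ 18.64
Round up to the next whole number: n = 19 per group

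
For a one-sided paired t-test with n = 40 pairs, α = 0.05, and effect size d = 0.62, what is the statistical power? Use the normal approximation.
Power ≈ 0.99

Power calculation (paired t-test, normal approximation):
z_β = d · √n - z_α
z_β = 0.62 · √40 - 1.645
z_β = 0.62 · 6.325 - 1.645
z_β = 2.276

Power = Φ(z_β) = Φ(2.276) ≈ 0.989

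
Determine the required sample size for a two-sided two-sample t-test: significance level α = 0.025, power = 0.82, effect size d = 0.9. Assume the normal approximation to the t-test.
n = 25 per group

Sample size formula (two-sample t-test, normal approximation):
n = 2 · ((z_{α/2} + z_β) / d)²

z_{α/2} = 2.241 (for α = 0.025, two-sided)
z_β = 0.915 (for power = 0.82)
d = 0.9

n = 2 · ((2.241 + 0.915) / 0.9)²
n = 2 · (3.507)²
n ≈ 24.60
Round up to the next whole number: n = 25 per group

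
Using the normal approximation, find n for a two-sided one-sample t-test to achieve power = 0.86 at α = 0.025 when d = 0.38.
n = 77

Sample size formula (one-sample t-test, normal approximation):
n = ((z_{α/2} + z_β) / d)²

z_{α/2} = 2.241 (for α = 0.025, two-sided)
z_β = 1.080 (for power = 0.86)
d = 0.38

n = ((2.241 + 1.080) / 0.38)²
n = (8.739)²
n ≈ 76.37
Round up to the next whole number: n = 77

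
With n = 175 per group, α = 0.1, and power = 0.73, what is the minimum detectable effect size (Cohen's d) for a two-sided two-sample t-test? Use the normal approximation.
d ≈ 0.24

Minimum detectable effect (two-sample t-test, normal approximation):
d = (z_{α/2} + z_β) / √(n/2)
d = (1.645 + 0.613) / √(175/2)
d = 2.258 / 9.354
d ≈ 0.24

By Cohen's convention (0.2 small / 0.5 medium / 0.8 large): small effect.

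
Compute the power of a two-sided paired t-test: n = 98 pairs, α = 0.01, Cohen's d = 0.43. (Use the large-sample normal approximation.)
Power ≈ 0.95

Power calculation (paired t-test, normal approximation):
z_β = d · √n - z_{α/2}
z_β = 0.43 · √98 - 2.576
z_β = 0.43 · 9.899 - 2.576
z_β = 1.681

Power = Φ(z_β) = Φ(1.681) ≈ 0.954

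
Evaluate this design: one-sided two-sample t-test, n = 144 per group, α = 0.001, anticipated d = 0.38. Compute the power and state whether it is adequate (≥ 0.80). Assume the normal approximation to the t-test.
Power ≈ 0.55; the study is underpowered (power < 0.80)

Power calculation (two-sample t-test, normal approximation):
z_β = d · √(n/2) - z_α
z_β = 0.38 · √(144/2) - 3.090
z_β = 0.38 · 8.485 - 3.090
z_β = 0.134

Power = Φ(z_β) = Φ(0.134) ≈ 0.553

Effect size d = 0.38 is small by Cohen's convention (0.2/0.5/0.8).

Threshold: power ≥ 0.80 is conventionally adequate.
Power ≈ 0.55 → the study is underpowered (power < 0.80).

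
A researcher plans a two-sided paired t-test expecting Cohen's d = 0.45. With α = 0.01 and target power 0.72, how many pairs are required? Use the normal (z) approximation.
n = 50 pairs

Sample size formula (paired t-test, normal approximation):
n = ((z_{α/2} + z_β) / d)²

z_{α/2} = 2.576 (for α = 0.01, two-sided)
z_β = 0.583 (for power = 0.72)
d = 0.45

n = ((2.576 + 0.583) / 0.45)²
n = (7.020)²
n ≈ 49.28
Round up to the next whole number: n = 50 pairs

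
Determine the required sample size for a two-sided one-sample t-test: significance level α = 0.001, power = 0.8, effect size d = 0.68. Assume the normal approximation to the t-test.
n = 37

Sample size formula (one-sample t-test, normal approximation):
n = ((z_{α/2} + z_β) / d)²

z_{α/2} = 3.291 (for α = 0.001, two-sided)
z_β = 0.842 (for power = 0.8)
d = 0.68

n = ((3.291 + 0.842) / 0.68)²
n = (6.078)²
n ≈ 36.94
Round up to the next whole number: n = 37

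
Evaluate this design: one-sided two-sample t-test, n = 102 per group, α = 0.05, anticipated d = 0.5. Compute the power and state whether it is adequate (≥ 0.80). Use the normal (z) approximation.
Power ≈ 0.97; the study is adequately powered (power ≥ 0.80)

Power calculation (two-sample t-test, normal approximation):
z_β = d · √(n/2) - z_α
z_β = 0.5 · √(102/2) - 1.645
z_β = 0.5 · 7.141 - 1.645
z_β = 1.926

Power = Φ(z_β) = Φ(1.926) ≈ 0.973

Effect size d = 0.5 is medium by Cohen's convention (0.2/0.5/0.8).

Threshold: power ≥ 0.80 is conventionally adequate.
Power ≈ 0.97 → the study is adequately powered (power ≥ 0.80).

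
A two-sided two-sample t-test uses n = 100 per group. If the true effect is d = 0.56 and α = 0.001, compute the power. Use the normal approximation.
Power ≈ 0.75

Power calculation (two-sample t-test, normal approximation):
z_β = d · √(n/2) - z_{α/2}
z_β = 0.56 · √(100/2) - 3.291
z_β = 0.56 · 7.071 - 3.291
z_β = 0.669

Power = Φ(z_β) = Φ(0.669) ≈ 0.748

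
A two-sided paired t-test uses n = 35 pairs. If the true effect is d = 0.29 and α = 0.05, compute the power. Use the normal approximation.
Power ≈ 0.40

Power calculation (paired t-test, normal approximation):
z_β = d · √n - z_{α/2}
z_β = 0.29 · √35 - 1.960
z_β = 0.29 · 5.916 - 1.960
z_β = -0.244

Power = Φ(z_β) = Φ(-0.244) ≈ 0.403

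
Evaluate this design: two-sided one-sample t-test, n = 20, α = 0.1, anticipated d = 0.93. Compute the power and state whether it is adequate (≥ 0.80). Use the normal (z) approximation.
Power ≈ 0.99; the study is adequately powered (power ≥ 0.80)

Power calculation (one-sample t-test, normal approximation):
z_β = d · √n - z_{α/2}
z_β = 0.93 · √20 - 1.645
z_β = 0.93 · 4.472 - 1.645
z_β = 2.514

Power = Φ(z_β) = Φ(2.514) ≈ 0.994

Effect size d = 0.93 is large by Cohen's convention (0.2/0.5/0.8).

Threshold: power ≥ 0.80 is conventionally adequate.
Power ≈ 0.99 → the study is adequately powered (power ≥ 0.80).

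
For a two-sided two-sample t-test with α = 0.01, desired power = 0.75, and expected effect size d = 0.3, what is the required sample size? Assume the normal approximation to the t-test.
n = 235 per group

Sample size formula (two-sample t-test, normal approximation):
n = 2 · ((z_{α/2} + z_β) / d)²

z_{α/2} = 2.576 (for α = 0.01, two-sided)
z_β = 0.674 (for power = 0.75)
d = 0.3

n = 2 · ((2.576 + 0.674) / 0.3)²
n = 2 · (10.833)²
n ≈ 234.71
Round up to the next whole number: n = 235 per group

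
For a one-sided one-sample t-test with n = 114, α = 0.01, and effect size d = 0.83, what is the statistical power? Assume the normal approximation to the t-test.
Power ≈ 1.00

Power calculation (one-sample t-test, normal approximation):
z_β = d · √n - z_α
z_β = 0.83 · √114 - 2.326
z_β = 0.83 · 10.677 - 2.326
z_β = 6.536

Power = Φ(z_β) = Φ(6.536) ≈ 1.000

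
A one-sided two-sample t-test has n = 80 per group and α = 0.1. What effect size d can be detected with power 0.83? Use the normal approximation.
d ≈ 0.35

Minimum detectable effect (two-sample t-test, normal approximation):
d = (z_α + z_β) / √(n/2)
d = (1.282 + 0.954) / √(80/2)
d = 2.236 / 6.325
d ≈ 0.35

By Cohen's convention (0.2 small / 0.5 medium / 0.8 large): small effect.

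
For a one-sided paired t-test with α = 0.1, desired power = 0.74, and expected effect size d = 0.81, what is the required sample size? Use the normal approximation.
n = 6 pairs

Sample size formula (paired t-test, normal approximation):
n = ((z_α + z_β) / d)²

z_α = 1.282 (for α = 0.1, one-sided)
z_β = 0.643 (for power = 0.74)
d = 0.81

n = ((1.282 + 0.643) / 0.81)²
n = (2.377)²
n ≈ 5.65
Round up to the next whole number: n = 6 pairs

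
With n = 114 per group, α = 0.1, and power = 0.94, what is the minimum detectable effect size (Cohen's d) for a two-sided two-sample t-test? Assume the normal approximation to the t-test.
d ≈ 0.42

Minimum detectable effect (two-sample t-test, normal approximation):
d = (z_{α/2} + z_β) / √(n/2)
d = (1.645 + 1.555) / √(114/2)
d = 3.200 / 7.550
d ≈ 0.42

By Cohen's convention (0.2 small / 0.5 medium / 0.8 large): small effect.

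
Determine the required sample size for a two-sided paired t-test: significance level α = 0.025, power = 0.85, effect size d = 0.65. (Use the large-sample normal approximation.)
n = 26 pairs

Sample size formula (paired t-test, normal approximation):
n = ((z_{α/2} + z_β) / d)²

z_{α/2} = 2.241 (for α = 0.025, two-sided)
z_β = 1.036 (for power = 0.85)
d = 0.65

n = ((2.241 + 1.036) / 0.65)²
n = (5.042)²
n ≈ 25.42
Round up to the next whole number: n = 26 pairs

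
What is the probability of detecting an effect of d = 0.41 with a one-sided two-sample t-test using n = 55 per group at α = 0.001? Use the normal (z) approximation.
Power ≈ 0.17

Power calculation (two-sample t-test, normal approximation):
z_β = d · √(n/2) - z_α
z_β = 0.41 · √(55/2) - 3.090
z_β = 0.41 · 5.244 - 3.090
z_β = -0.940

Power = Φ(z_β) = Φ(-0.940) ≈ 0.174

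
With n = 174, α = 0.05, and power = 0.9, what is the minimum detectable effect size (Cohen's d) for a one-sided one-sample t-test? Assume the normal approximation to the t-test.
d ≈ 0.22

Minimum detectable effect (one-sample t-test, normal approximation):
d = (z_α + z_β) / √n
d = (1.645 + 1.282) / √174
d = 2.926 / 13.191
d ≈ 0.22

By Cohen's convention (0.2 small / 0.5 medium / 0.8 large): small effect.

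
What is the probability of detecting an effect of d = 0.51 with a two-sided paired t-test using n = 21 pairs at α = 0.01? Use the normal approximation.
Power ≈ 0.41

Power calculation (paired t-test, normal approximation):
z_β = d · √n - z_{α/2}
z_β = 0.51 · √21 - 2.576
z_β = 0.51 · 4.583 - 2.576
z_β = -0.239

Power = Φ(z_β) = Φ(-0.239) ≈ 0.406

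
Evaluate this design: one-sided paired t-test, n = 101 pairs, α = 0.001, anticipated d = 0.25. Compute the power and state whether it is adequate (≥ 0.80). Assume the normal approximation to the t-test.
Power ≈ 0.28; the study is underpowered (power < 0.80)

Power calculation (paired t-test, normal approximation):
z_β = d · √n - z_α
z_β = 0.25 · √101 - 3.090
z_β = 0.25 · 10.050 - 3.090
z_β = -0.578

Power = Φ(z_β) = Φ(-0.578) ≈ 0.282

Effect size d = 0.25 is small by Cohen's convention (0.2/0.5/0.8).

Threshold: power ≥ 0.80 is conventionally adequate.
Power ≈ 0.28 → the study is underpowered (power < 0.80).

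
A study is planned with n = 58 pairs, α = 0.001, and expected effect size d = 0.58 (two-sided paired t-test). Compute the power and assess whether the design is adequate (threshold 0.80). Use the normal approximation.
Power ≈ 0.87; the study is adequately powered (power ≥ 0.80)

Power calculation (paired t-test, normal approximation):
z_β = d · √n - z_{α/2}
z_β = 0.58 · √58 - 3.291
z_β = 0.58 · 7.616 - 3.291
z_β = 1.127

Power = Φ(z_β) = Φ(1.127) ≈ 0.870

Effect size d = 0.58 is medium by Cohen's convention (0.2/0.5/0.8).

Threshold: power ≥ 0.80 is conventionally adequate.
Power ≈ 0.87 → the study is adequately powered (power ≥ 0.80).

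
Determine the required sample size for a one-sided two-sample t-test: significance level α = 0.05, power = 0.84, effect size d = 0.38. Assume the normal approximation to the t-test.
n = 97 per group

Sample size formula (two-sample t-test, normal approximation):
n = 2 · ((z_α + z_β) / d)²

z_α = 1.645 (for α = 0.05, one-sided)
z_β = 0.994 (for power = 0.84)
d = 0.38

n = 2 · ((1.645 + 0.994) / 0.38)²
n = 2 · (6.945)²
n ≈ 96.47
Round up to the next whole number: n = 97 per group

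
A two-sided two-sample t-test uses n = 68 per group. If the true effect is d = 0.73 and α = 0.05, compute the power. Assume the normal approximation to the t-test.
Power ≈ 0.99

Power calculation (two-sample t-test, normal approximation):
z_β = d · √(n/2) - z_{α/2}
z_β = 0.73 · √(68/2) - 1.960
z_β = 0.73 · 5.831 - 1.960
z_β = 2.297

Power = Φ(z_β) = Φ(2.297) ≈ 0.989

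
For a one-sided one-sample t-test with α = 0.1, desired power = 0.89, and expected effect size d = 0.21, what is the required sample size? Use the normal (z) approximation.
n = 143

Sample size formula (one-sample t-test, normal approximation):
n = ((z_α + z_β) / d)²

z_α = 1.282 (for α = 0.1, one-sided)
z_β = 1.227 (for power = 0.89)
d = 0.21

n = ((1.282 + 1.227) / 0.21)²
n = (11.948)²
n ≈ 142.75
Round up to the next whole number: n = 143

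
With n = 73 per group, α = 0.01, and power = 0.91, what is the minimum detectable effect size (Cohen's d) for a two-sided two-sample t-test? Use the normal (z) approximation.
d ≈ 0.65

Minimum detectable effect (two-sample t-test, normal approximation):
d = (z_{α/2} + z_β) / √(n/2)
d = (2.576 + 1.341) / √(73/2)
d = 3.917 / 6.042
d ≈ 0.65

By Cohen's convention (0.2 small / 0.5 medium / 0.8 large): medium effect.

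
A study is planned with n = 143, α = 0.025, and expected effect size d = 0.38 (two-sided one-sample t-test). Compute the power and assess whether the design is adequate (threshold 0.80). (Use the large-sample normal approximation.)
Power ≈ 0.99; the study is adequately powered (power ≥ 0.80)

Power calculation (one-sample t-test, normal approximation):
z_β = d · √n - z_{α/2}
z_β = 0.38 · √143 - 2.241
z_β = 0.38 · 11.958 - 2.241
z_β = 2.303

Power = Φ(z_β) = Φ(2.303) ≈ 0.989

Effect size d = 0.38 is small by Cohen's convention (0.2/0.5/0.8).

Threshold: power ≥ 0.80 is conventionally adequate.
Power ≈ 0.99 → the study is adequately powered (power ≥ 0.80).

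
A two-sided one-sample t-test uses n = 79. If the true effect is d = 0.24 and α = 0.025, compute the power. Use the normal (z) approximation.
Power ≈ 0.46

Power calculation (one-sample t-test, normal approximation):
z_β = d · √n - z_{α/2}
z_β = 0.24 · √79 - 2.241
z_β = 0.24 · 8.888 - 2.241
z_β = -0.108

Power = Φ(z_β) = Φ(-0.108) ≈ 0.457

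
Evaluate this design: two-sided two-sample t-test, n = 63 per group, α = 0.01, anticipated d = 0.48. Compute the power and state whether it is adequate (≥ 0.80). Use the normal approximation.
Power ≈ 0.55; the study is underpowered (power < 0.80)

Power calculation (two-sample t-test, normal approximation):
z_β = d · √(n/2) - z_{α/2}
z_β = 0.48 · √(63/2) - 2.576
z_β = 0.48 · 5.612 - 2.576
z_β = 0.118

Power = Φ(z_β) = Φ(0.118) ≈ 0.547

Effect size d = 0.48 is small by Cohen's convention (0.2/0.5/0.8).

Threshold: power ≥ 0.80 is conventionally adequate.
Power ≈ 0.55 → the study is underpowered (power < 0.80).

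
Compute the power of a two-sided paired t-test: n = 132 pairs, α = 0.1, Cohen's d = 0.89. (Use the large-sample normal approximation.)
Power ≈ 1.00

Power calculation (paired t-test, normal approximation):
z_β = d · √n - z_{α/2}
z_β = 0.89 · √132 - 1.645
z_β = 0.89 · 11.489 - 1.645
z_β = 8.580

Power = Φ(z_β) = Φ(8.580) ≈ 1.000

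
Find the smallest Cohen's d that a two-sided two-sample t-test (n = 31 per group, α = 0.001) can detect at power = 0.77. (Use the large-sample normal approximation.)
d ≈ 1.02

Minimum detectable effect (two-sample t-test, normal approximation):
d = (z_{α/2} + z_β) / √(n/2)
d = (3.291 + 0.739) / √(31/2)
d = 4.029 / 3.937
d ≈ 1.02

By Cohen's convention (0.2 small / 0.5 medium / 0.8 large): large effect.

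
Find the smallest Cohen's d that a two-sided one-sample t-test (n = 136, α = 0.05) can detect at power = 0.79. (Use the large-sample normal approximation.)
d ≈ 0.24

Minimum detectable effect (one-sample t-test, normal approximation):
d = (z_{α/2} + z_β) / √n
d = (1.960 + 0.806) / √136
d = 2.766 / 11.662
d ≈ 0.24

By Cohen's convention (0.2 small / 0.5 medium / 0.8 large): small effect.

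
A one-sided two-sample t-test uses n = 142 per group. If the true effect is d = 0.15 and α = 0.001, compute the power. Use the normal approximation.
Power ≈ 0.03

Power calculation (two-sample t-test, normal approximation):
z_β = d · √(n/2) - z_α
z_β = 0.15 · √(142/2) - 3.090
z_β = 0.15 · 8.426 - 3.090
z_β = -1.826

Power = Φ(z_β) = Φ(-1.826) ≈ 0.034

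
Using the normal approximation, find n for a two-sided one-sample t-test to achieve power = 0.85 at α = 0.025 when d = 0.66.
n = 25

Sample size formula (one-sample t-test, normal approximation):
n = ((z_{α/2} + z_β) / d)²

z_{α/2} = 2.241 (for α = 0.025, two-sided)
z_β = 1.036 (for power = 0.85)
d = 0.66

n = ((2.241 + 1.036) / 0.66)²
n = (4.965)²
n ≈ 24.65
Round up to the next whole number: n = 25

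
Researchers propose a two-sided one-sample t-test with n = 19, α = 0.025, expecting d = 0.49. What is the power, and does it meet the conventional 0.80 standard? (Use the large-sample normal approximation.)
Power ≈ 0.46; the study is underpowered (power < 0.80)

Power calculation (one-sample t-test, normal approximation):
z_β = d · √n - z_{α/2}
z_β = 0.49 · √19 - 2.241
z_β = 0.49 · 4.359 - 2.241
z_β = -0.106

Power = Φ(z_β) = Φ(-0.106) ≈ 0.458

Effect size d = 0.49 is small by Cohen's convention (0.2/0.5/0.8).

Threshold: power ≥ 0.80 is conventionally adequate.
Power ≈ 0.46 → the study is underpowered (power < 0.80).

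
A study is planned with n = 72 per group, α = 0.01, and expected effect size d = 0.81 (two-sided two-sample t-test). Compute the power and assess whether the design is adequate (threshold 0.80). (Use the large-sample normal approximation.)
Power ≈ 0.99; the study is adequately powered (power ≥ 0.80)

Power calculation (two-sample t-test, normal approximation):
z_β = d · √(n/2) - z_{α/2}
z_β = 0.81 · √(72/2) - 2.576
z_β = 0.81 · 6.000 - 2.576
z_β = 2.284

Power = Φ(z_β) = Φ(2.284) ≈ 0.989

Effect size d = 0.81 is large by Cohen's convention (0.2/0.5/0.8).

Threshold: power ≥ 0.80 is conventionally adequate.
Power ≈ 0.99 → the study is adequately powered (power ≥ 0.80).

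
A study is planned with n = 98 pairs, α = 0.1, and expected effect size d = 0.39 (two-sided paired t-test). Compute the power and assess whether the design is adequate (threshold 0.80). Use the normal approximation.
Power ≈ 0.99; the study is adequately powered (power ≥ 0.80)

Power calculation (paired t-test, normal approximation):
z_β = d · √n - z_{α/2}
z_β = 0.39 · √98 - 1.645
z_β = 0.39 · 9.899 - 1.645
z_β = 2.216

Power = Φ(z_β) = Φ(2.216) ≈ 0.987

Effect size d = 0.39 is small by Cohen's convention (0.2/0.5/0.8).

Threshold: power ≥ 0.80 is conventionally adequate.
Power ≈ 0.99 → the study is adequately powered (power ≥ 0.80).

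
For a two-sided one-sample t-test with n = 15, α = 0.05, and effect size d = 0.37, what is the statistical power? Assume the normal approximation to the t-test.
Power ≈ 0.30

Power calculation (one-sample t-test, normal approximation):
z_β = d · √n - z_{α/2}
z_β = 0.37 · √15 - 1.960
z_β = 0.37 · 3.873 - 1.960
z_β = -0.527

Power = Φ(z_β) = Φ(-0.527) ≈ 0.299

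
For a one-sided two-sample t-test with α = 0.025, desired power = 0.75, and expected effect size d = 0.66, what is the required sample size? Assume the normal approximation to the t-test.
n = 32 per group

Sample size formula (two-sample t-test, normal approximation):
n = 2 · ((z_α + z_β) / d)²

z_α = 1.960 (for α = 0.025, one-sided)
z_β = 0.674 (for power = 0.75)
d = 0.66

n = 2 · ((1.960 + 0.674) / 0.66)²
n = 2 · (3.991)²
n ≈ 31.86
Round up to the next whole number: n = 32 per group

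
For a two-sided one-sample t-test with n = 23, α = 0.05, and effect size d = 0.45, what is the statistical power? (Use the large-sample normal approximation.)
Power ≈ 0.58

Power calculation (one-sample t-test, normal approximation):
z_β = d · √n - z_{α/2}
z_β = 0.45 · √23 - 1.960
z_β = 0.45 · 4.796 - 1.960
z_β = 0.198

Power = Φ(z_β) = Φ(0.198) ≈ 0.579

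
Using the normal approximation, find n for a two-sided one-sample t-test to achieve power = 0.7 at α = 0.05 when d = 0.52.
n = 23

Sample size formula (one-sample t-test, normal approximation):
n = ((z_{α/2} + z_β) / d)²

z_{α/2} = 1.960 (for α = 0.05, two-sided)
z_β = 0.524 (for power = 0.7)
d = 0.52

n = ((1.960 + 0.524) / 0.52)²
n = (4.777)²
n ≈ 22.82
Round up to the next whole number: n = 23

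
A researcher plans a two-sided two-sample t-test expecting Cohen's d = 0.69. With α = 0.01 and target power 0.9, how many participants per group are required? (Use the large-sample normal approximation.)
n = 63 per group

Sample size formula (two-sample t-test, normal approximation):
n = 2 · ((z_{α/2} + z_β) / d)²

z_{α/2} = 2.576 (for α = 0.01, two-sided)
z_β = 1.282 (for power = 0.9)
d = 0.69

n = 2 · ((2.576 + 1.282) / 0.69)²
n = 2 · (5.591)²
n ≈ 62.52
Round up to the next whole number: n = 63 per group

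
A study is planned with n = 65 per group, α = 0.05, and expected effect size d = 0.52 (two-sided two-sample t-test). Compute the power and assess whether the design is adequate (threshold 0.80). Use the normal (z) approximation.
Power ≈ 0.84; the study is adequately powered (power ≥ 0.80)

Power calculation (two-sample t-test, normal approximation):
z_β = d · √(n/2) - z_{α/2}
z_β = 0.52 · √(65/2) - 1.960
z_β = 0.52 · 5.701 - 1.960
z_β = 1.004

Power = Φ(z_β) = Φ(1.004) ≈ 0.842

Effect size d = 0.52 is medium by Cohen's convention (0.2/0.5/0.8).

Threshold: power ≥ 0.80 is conventionally adequate.
Power ≈ 0.84 → the study is adequately powered (power ≥ 0.80).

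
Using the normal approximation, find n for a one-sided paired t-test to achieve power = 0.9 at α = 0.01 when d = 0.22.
n = 269 pairs

Sample size formula (paired t-test, normal approximation):
n = ((z_α + z_β) / d)²

z_α = 2.326 (for α = 0.01, one-sided)
z_β = 1.282 (for power = 0.9)
d = 0.22

n = ((2.326 + 1.282) / 0.22)²
n = (16.400)²
n ≈ 268.96
Round up to the next whole number: n = 269 pairs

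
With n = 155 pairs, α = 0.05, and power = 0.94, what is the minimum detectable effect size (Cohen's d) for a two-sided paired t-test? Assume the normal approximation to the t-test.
d ≈ 0.28

Minimum detectable effect (paired t-test, normal approximation):
d = (z_{α/2} + z_β) / √n
d = (1.960 + 1.555) / √155
d = 3.515 / 12.450
d ≈ 0.28

By Cohen's convention (0.2 small / 0.5 medium / 0.8 large): small effect.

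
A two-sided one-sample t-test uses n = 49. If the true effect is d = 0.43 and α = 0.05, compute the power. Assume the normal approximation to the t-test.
Power ≈ 0.85

Power calculation (one-sample t-test, normal approximation):
z_β = d · √n - z_{α/2}
z_β = 0.43 · √49 - 1.960
z_β = 0.43 · 7.000 - 1.960
z_β = 1.050

Power = Φ(z_β) = Φ(1.050) ≈ 0.853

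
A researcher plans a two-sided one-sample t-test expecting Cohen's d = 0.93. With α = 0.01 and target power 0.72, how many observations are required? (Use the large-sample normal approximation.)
n = 12

Sample size formula (one-sample t-test, normal approximation):
n = ((z_{α/2} + z_β) / d)²

z_{α/2} = 2.576 (for α = 0.01, two-sided)
z_β = 0.583 (for power = 0.72)
d = 0.93

n = ((2.576 + 0.583) / 0.93)²
n = (3.397)²
n ≈ 11.54
Round up to the next whole number: n = 12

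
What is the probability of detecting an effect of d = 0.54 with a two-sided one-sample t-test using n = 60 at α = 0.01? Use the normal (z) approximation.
Power ≈ 0.95

Power calculation (one-sample t-test, normal approximation):
z_β = d · √n - z_{α/2}
z_β = 0.54 · √60 - 2.576
z_β = 0.54 · 7.746 - 2.576
z_β = 1.607

Power = Φ(z_β) = Φ(1.607) ≈ 0.946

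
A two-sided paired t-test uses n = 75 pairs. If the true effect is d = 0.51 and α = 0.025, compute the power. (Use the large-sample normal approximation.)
Power ≈ 0.99

Power calculation (paired t-test, normal approximation):
z_β = d · √n - z_{α/2}
z_β = 0.51 · √75 - 2.241
z_β = 0.51 · 8.660 - 2.241
z_β = 2.175

Power = Φ(z_β) = Φ(2.175) ≈ 0.985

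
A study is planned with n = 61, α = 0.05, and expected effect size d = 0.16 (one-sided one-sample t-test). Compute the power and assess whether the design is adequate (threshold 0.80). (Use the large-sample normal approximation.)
Power ≈ 0.35; the study is underpowered (power < 0.80)

Power calculation (one-sample t-test, normal approximation):
z_β = d · √n - z_α
z_β = 0.16 · √61 - 1.645
z_β = 0.16 · 7.810 - 1.645
z_β = -0.395

Power = Φ(z_β) = Φ(-0.395) ≈ 0.346

Effect size d = 0.16 is very small by Cohen's convention (0.2/0.5/0.8).

Threshold: power ≥ 0.80 is conventionally adequate.
Power ≈ 0.35 → the study is underpowered (power < 0.80).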